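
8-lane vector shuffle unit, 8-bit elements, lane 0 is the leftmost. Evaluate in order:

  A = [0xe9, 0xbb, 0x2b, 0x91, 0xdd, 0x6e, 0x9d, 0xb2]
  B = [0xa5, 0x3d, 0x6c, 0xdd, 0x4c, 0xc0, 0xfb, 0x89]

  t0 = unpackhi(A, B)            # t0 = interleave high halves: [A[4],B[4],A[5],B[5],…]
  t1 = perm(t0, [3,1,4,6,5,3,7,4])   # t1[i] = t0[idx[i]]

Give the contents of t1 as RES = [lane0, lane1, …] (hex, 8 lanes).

→ t0 |dd|4c|6e|c0|9d|fb|b2|89|
→ t1 |c0|4c|9d|b2|fb|c0|89|9d|

RES = [0xc0, 0x4c, 0x9d, 0xb2, 0xfb, 0xc0, 0x89, 0x9d]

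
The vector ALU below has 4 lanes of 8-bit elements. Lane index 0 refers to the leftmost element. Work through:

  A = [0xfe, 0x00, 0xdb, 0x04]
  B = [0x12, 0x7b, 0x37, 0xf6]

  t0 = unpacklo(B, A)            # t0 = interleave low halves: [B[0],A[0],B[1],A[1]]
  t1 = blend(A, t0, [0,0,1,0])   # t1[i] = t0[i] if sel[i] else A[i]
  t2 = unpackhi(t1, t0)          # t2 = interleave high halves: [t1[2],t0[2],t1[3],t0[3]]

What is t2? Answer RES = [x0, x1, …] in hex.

→ t0 |12|fe|7b|00|
→ t1 |fe|00|7b|04|
→ t2 |7b|7b|04|00|

RES = [0x7b, 0x7b, 0x04, 0x00]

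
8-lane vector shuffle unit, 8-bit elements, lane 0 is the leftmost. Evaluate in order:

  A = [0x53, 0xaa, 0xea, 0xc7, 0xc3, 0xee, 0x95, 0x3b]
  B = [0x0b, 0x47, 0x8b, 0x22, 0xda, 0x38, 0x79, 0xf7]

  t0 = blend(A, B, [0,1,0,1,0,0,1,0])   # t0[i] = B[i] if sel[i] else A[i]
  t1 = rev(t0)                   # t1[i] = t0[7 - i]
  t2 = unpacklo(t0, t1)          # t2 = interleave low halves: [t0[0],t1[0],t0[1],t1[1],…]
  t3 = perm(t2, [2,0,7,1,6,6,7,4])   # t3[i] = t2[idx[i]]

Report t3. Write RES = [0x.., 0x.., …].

RES = [ 0x47  0x53  0xc3  0x3b  0x22  0x22  0xc3  0xea ]

  t0: 53 47 ea 22 c3 ee 79 3b
  t1: 3b 79 ee c3 22 ea 47 53
  t2: 53 3b 47 79 ea ee 22 c3
  t3: 47 53 c3 3b 22 22 c3 ea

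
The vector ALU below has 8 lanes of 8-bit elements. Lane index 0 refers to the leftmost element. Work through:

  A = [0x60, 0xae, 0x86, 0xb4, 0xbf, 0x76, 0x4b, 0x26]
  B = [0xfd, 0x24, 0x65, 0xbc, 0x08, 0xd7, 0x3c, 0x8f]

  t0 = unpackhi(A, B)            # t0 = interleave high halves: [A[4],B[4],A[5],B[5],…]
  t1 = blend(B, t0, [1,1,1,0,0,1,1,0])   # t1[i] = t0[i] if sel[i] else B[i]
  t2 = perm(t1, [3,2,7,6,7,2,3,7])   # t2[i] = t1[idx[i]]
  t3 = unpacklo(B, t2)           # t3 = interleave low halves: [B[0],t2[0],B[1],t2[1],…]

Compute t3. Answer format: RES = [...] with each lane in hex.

RES = [0xfd, 0xbc, 0x24, 0x76, 0x65, 0x8f, 0xbc, 0x26]

→ t0 |bf|08|76|d7|4b|3c|26|8f|
→ t1 |bf|08|76|bc|08|3c|26|8f|
→ t2 |bc|76|8f|26|8f|76|bc|8f|
→ t3 |fd|bc|24|76|65|8f|bc|26|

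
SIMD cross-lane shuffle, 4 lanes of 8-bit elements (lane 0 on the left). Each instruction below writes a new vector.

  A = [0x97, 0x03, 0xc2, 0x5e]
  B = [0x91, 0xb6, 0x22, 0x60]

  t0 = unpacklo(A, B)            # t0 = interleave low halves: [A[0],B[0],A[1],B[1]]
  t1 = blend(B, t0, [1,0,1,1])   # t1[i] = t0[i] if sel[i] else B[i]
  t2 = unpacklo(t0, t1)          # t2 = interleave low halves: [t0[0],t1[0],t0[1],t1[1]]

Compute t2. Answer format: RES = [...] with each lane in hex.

t0 = [0x97, 0x91, 0x03, 0xb6]
t1 = [0x97, 0xb6, 0x03, 0xb6]
t2 = [0x97, 0x97, 0x91, 0xb6]

RES = [ 0x97  0x97  0x91  0xb6 ]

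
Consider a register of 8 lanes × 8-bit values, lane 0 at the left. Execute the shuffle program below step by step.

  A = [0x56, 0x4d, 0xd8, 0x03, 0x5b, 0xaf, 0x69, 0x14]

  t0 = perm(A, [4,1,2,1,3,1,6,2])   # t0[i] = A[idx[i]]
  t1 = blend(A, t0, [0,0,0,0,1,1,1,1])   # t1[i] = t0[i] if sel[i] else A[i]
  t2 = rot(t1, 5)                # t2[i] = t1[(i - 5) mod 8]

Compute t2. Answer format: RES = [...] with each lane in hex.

RES = [ 0x03  0x03  0x4d  0x69  0xd8  0x56  0x4d  0xd8 ]

→ t0 |5b|4d|d8|4d|03|4d|69|d8|
→ t1 |56|4d|d8|03|03|4d|69|d8|
→ t2 |03|03|4d|69|d8|56|4d|d8|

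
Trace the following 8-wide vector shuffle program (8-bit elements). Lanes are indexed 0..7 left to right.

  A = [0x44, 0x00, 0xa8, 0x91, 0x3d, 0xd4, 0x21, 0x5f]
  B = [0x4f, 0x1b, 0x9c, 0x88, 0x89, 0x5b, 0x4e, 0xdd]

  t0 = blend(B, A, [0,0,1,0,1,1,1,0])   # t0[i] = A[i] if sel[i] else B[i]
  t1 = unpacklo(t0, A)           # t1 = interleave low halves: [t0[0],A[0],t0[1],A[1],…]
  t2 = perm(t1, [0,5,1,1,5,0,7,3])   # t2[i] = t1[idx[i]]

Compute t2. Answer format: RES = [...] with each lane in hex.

RES = [0x4f, 0xa8, 0x44, 0x44, 0xa8, 0x4f, 0x91, 0x00]

t0 = [0x4f, 0x1b, 0xa8, 0x88, 0x3d, 0xd4, 0x21, 0xdd]
t1 = [0x4f, 0x44, 0x1b, 0x00, 0xa8, 0xa8, 0x88, 0x91]
t2 = [0x4f, 0xa8, 0x44, 0x44, 0xa8, 0x4f, 0x91, 0x00]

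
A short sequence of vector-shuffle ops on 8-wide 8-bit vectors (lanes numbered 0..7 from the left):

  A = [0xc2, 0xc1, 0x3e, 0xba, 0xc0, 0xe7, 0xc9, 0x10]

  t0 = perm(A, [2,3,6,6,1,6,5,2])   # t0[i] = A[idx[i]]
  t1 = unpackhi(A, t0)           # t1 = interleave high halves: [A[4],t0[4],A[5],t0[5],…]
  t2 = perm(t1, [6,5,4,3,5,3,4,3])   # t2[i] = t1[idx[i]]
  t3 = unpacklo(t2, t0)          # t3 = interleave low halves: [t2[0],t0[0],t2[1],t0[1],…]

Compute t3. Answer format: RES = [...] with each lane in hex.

RES = [ 0x10  0x3e  0xe7  0xba  0xc9  0xc9  0xc9  0xc9 ]

t0 = [0x3e, 0xba, 0xc9, 0xc9, 0xc1, 0xc9, 0xe7, 0x3e]
t1 = [0xc0, 0xc1, 0xe7, 0xc9, 0xc9, 0xe7, 0x10, 0x3e]
t2 = [0x10, 0xe7, 0xc9, 0xc9, 0xe7, 0xc9, 0xc9, 0xc9]
t3 = [0x10, 0x3e, 0xe7, 0xba, 0xc9, 0xc9, 0xc9, 0xc9]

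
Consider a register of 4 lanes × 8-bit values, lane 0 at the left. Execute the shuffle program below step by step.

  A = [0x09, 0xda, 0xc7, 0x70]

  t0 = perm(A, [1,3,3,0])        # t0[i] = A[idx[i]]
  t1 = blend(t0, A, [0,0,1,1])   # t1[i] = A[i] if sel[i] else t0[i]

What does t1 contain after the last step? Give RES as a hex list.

→ t0 |da|70|70|09|
→ t1 |da|70|c7|70|

RES = [ 0xda  0x70  0xc7  0x70 ]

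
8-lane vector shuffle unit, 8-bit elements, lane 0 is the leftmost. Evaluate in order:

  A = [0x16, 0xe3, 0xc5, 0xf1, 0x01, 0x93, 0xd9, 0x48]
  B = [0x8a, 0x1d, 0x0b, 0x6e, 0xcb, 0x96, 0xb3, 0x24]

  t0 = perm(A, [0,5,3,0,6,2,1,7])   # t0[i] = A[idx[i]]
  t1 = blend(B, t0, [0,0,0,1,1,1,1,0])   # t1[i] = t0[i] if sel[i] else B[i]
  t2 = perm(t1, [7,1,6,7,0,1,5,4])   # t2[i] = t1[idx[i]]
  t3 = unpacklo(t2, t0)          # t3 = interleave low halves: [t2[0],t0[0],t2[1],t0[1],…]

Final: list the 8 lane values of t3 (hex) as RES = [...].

RES = [ 0x24  0x16  0x1d  0x93  0xe3  0xf1  0x24  0x16 ]

  t0: 16 93 f1 16 d9 c5 e3 48
  t1: 8a 1d 0b 16 d9 c5 e3 24
  t2: 24 1d e3 24 8a 1d c5 d9
  t3: 24 16 1d 93 e3 f1 24 16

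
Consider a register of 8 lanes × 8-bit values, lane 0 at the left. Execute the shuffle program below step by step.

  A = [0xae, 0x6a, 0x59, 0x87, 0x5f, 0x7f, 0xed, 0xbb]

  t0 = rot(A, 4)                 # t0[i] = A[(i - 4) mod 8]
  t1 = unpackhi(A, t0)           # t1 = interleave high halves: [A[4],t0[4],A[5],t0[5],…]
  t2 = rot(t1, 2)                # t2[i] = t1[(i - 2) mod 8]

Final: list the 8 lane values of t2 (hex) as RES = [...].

RES = [0xbb, 0x87, 0x5f, 0xae, 0x7f, 0x6a, 0xed, 0x59]

t0 = [0x5f, 0x7f, 0xed, 0xbb, 0xae, 0x6a, 0x59, 0x87]
t1 = [0x5f, 0xae, 0x7f, 0x6a, 0xed, 0x59, 0xbb, 0x87]
t2 = [0xbb, 0x87, 0x5f, 0xae, 0x7f, 0x6a, 0xed, 0x59]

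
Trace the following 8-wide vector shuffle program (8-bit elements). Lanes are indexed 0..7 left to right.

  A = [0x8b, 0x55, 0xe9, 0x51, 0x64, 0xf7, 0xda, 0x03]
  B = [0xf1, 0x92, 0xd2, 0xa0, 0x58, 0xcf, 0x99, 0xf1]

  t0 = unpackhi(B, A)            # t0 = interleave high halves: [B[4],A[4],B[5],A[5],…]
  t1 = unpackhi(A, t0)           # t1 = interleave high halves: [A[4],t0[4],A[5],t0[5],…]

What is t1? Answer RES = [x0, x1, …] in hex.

  t0: 58 64 cf f7 99 da f1 03
  t1: 64 99 f7 da da f1 03 03

RES = [0x64, 0x99, 0xf7, 0xda, 0xda, 0xf1, 0x03, 0x03]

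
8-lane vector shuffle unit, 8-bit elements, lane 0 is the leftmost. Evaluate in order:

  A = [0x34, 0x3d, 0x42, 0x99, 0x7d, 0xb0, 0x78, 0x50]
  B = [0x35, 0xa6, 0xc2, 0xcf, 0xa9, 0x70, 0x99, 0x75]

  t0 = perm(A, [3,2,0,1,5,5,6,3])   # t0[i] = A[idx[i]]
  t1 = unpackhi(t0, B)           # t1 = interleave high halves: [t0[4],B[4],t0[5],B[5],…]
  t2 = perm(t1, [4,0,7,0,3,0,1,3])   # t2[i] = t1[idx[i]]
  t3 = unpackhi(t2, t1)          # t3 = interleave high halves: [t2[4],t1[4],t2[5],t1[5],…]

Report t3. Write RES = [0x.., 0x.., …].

→ t0 |99|42|34|3d|b0|b0|78|99|
→ t1 |b0|a9|b0|70|78|99|99|75|
→ t2 |78|b0|75|b0|70|b0|a9|70|
→ t3 |70|78|b0|99|a9|99|70|75|

RES = [ 0x70  0x78  0xb0  0x99  0xa9  0x99  0x70  0x75 ]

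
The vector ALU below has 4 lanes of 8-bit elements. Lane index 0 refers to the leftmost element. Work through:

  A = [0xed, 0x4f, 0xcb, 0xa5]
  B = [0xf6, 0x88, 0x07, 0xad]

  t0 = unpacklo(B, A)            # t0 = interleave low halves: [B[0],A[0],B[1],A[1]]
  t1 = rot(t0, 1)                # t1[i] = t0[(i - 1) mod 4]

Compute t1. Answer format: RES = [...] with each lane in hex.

RES = [0x4f, 0xf6, 0xed, 0x88]

  t0: f6 ed 88 4f
  t1: 4f f6 ed 88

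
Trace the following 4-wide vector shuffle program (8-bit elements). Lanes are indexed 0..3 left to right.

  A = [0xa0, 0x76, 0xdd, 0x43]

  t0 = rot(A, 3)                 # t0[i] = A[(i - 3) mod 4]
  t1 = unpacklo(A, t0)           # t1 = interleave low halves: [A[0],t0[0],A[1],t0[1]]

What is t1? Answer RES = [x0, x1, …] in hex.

RES = [ 0xa0  0x76  0x76  0xdd ]

  t0: 76 dd 43 a0
  t1: a0 76 76 dd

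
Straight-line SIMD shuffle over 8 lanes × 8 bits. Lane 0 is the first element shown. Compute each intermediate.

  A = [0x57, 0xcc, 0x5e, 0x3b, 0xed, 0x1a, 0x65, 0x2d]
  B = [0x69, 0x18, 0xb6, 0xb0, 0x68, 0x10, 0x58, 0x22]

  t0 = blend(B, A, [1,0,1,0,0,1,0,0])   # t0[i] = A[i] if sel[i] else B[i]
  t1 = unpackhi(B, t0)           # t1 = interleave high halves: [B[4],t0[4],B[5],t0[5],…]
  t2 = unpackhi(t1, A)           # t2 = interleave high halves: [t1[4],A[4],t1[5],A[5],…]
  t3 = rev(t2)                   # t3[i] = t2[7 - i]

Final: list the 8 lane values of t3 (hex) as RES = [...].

→ t0 |57|18|5e|b0|68|1a|58|22|
→ t1 |68|68|10|1a|58|58|22|22|
→ t2 |58|ed|58|1a|22|65|22|2d|
→ t3 |2d|22|65|22|1a|58|ed|58|

RES = [ 0x2d  0x22  0x65  0x22  0x1a  0x58  0xed  0x58 ]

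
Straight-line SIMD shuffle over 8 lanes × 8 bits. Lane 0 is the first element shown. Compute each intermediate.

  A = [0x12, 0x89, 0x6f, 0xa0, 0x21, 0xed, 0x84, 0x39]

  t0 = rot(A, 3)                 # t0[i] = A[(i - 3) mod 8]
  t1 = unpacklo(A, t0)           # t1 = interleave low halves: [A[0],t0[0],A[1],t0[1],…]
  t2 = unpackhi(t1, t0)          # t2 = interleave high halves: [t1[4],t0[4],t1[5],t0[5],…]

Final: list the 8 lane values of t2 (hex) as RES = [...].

→ t0 |ed|84|39|12|89|6f|a0|21|
→ t1 |12|ed|89|84|6f|39|a0|12|
→ t2 |6f|89|39|6f|a0|a0|12|21|

RES = [ 0x6f  0x89  0x39  0x6f  0xa0  0xa0  0x12  0x21 ]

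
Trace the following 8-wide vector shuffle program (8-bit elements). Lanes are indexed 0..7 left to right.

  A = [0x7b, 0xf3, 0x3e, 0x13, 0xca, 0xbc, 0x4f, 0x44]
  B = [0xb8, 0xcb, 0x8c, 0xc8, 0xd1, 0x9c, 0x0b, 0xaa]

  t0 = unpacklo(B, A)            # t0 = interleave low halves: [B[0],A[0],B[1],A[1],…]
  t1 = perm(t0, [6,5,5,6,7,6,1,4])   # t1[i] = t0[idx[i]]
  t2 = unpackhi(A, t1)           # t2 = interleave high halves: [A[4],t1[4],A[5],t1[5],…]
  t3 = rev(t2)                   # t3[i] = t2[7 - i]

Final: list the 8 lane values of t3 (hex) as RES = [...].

RES = [0x8c, 0x44, 0x7b, 0x4f, 0xc8, 0xbc, 0x13, 0xca]

t0 = [0xb8, 0x7b, 0xcb, 0xf3, 0x8c, 0x3e, 0xc8, 0x13]
t1 = [0xc8, 0x3e, 0x3e, 0xc8, 0x13, 0xc8, 0x7b, 0x8c]
t2 = [0xca, 0x13, 0xbc, 0xc8, 0x4f, 0x7b, 0x44, 0x8c]
t3 = [0x8c, 0x44, 0x7b, 0x4f, 0xc8, 0xbc, 0x13, 0xca]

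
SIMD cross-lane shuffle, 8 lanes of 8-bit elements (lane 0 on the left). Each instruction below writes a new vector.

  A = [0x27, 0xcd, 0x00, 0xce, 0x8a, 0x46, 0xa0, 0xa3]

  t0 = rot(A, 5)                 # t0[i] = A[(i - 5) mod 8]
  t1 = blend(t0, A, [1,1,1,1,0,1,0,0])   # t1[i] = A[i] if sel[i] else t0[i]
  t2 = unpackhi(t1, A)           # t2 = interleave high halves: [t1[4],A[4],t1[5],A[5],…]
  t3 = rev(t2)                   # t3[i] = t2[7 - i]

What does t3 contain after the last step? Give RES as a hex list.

→ t0 |ce|8a|46|a0|a3|27|cd|00|
→ t1 |27|cd|00|ce|a3|46|cd|00|
→ t2 |a3|8a|46|46|cd|a0|00|a3|
→ t3 |a3|00|a0|cd|46|46|8a|a3|

RES = [ 0xa3  0x00  0xa0  0xcd  0x46  0x46  0x8a  0xa3 ]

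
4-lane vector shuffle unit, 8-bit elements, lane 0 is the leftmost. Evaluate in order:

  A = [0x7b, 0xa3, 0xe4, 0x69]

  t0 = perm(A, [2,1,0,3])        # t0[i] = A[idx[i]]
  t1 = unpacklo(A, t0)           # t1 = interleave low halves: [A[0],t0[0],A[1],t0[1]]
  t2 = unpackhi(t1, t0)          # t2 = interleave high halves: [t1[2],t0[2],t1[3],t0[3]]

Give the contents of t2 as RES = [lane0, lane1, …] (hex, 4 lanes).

  t0: e4 a3 7b 69
  t1: 7b e4 a3 a3
  t2: a3 7b a3 69

RES = [0xa3, 0x7b, 0xa3, 0x69]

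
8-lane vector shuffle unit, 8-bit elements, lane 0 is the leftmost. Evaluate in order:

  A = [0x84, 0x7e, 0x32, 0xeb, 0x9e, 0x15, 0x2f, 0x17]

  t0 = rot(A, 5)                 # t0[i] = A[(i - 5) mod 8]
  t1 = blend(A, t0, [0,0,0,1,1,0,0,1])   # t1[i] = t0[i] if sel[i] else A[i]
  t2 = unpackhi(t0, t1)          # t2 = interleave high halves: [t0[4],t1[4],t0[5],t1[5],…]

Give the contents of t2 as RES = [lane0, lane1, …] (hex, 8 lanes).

RES = [ 0x17  0x17  0x84  0x15  0x7e  0x2f  0x32  0x32 ]

→ t0 |eb|9e|15|2f|17|84|7e|32|
→ t1 |84|7e|32|2f|17|15|2f|32|
→ t2 |17|17|84|15|7e|2f|32|32|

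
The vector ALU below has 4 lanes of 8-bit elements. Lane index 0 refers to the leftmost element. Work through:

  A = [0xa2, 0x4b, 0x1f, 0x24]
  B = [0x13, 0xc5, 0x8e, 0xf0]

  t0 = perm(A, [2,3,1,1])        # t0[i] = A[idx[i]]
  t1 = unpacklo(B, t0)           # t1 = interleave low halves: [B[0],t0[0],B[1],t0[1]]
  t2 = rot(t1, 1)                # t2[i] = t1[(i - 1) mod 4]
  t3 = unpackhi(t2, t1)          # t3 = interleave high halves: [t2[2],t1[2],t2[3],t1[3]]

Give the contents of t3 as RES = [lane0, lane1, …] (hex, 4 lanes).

  t0: 1f 24 4b 4b
  t1: 13 1f c5 24
  t2: 24 13 1f c5
  t3: 1f c5 c5 24

RES = [0x1f, 0xc5, 0xc5, 0x24]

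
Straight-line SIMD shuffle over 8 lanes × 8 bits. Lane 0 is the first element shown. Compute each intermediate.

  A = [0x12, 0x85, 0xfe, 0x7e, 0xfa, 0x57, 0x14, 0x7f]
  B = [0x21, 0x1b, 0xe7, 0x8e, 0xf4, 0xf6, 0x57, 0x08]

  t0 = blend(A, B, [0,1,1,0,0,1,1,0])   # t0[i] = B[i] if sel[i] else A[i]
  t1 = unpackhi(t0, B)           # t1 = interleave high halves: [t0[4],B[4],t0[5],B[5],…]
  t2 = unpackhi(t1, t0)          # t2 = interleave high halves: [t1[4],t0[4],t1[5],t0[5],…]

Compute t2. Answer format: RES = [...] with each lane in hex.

RES = [ 0x57  0xfa  0x57  0xf6  0x7f  0x57  0x08  0x7f ]

t0 = [0x12, 0x1b, 0xe7, 0x7e, 0xfa, 0xf6, 0x57, 0x7f]
t1 = [0xfa, 0xf4, 0xf6, 0xf6, 0x57, 0x57, 0x7f, 0x08]
t2 = [0x57, 0xfa, 0x57, 0xf6, 0x7f, 0x57, 0x08, 0x7f]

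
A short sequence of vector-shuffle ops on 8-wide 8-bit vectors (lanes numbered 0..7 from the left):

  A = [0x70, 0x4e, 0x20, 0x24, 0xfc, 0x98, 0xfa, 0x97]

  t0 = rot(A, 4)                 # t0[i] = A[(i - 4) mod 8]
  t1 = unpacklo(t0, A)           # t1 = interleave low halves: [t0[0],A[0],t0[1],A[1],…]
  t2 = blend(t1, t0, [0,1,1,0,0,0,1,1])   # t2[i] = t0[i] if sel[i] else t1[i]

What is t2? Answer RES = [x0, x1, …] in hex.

RES = [ 0xfc  0x98  0xfa  0x4e  0xfa  0x20  0x20  0x24 ]

→ t0 |fc|98|fa|97|70|4e|20|24|
→ t1 |fc|70|98|4e|fa|20|97|24|
→ t2 |fc|98|fa|4e|fa|20|20|24|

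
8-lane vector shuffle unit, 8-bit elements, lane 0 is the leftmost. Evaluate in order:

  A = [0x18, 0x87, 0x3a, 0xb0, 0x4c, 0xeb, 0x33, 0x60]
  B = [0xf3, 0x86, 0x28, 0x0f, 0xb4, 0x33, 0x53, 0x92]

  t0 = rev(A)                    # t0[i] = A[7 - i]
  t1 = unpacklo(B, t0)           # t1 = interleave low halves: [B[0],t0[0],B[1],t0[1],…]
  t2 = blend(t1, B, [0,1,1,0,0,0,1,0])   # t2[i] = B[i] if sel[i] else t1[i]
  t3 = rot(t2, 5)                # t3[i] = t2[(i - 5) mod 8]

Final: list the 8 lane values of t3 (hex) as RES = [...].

→ t0 |60|33|eb|4c|b0|3a|87|18|
→ t1 |f3|60|86|33|28|eb|0f|4c|
→ t2 |f3|86|28|33|28|eb|53|4c|
→ t3 |33|28|eb|53|4c|f3|86|28|

RES = [0x33, 0x28, 0xeb, 0x53, 0x4c, 0xf3, 0x86, 0x28]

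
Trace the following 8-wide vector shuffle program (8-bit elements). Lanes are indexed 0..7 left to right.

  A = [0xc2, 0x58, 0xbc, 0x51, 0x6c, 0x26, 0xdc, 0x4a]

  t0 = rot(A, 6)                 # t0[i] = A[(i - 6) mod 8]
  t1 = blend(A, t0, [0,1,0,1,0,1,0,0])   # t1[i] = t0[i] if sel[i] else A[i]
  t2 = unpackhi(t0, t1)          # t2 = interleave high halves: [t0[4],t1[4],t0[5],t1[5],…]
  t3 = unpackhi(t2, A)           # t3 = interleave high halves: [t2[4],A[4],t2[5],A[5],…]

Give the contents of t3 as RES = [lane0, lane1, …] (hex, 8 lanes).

  t0: bc 51 6c 26 dc 4a c2 58
  t1: c2 51 bc 26 6c 4a dc 4a
  t2: dc 6c 4a 4a c2 dc 58 4a
  t3: c2 6c dc 26 58 dc 4a 4a

RES = [0xc2, 0x6c, 0xdc, 0x26, 0x58, 0xdc, 0x4a, 0x4a]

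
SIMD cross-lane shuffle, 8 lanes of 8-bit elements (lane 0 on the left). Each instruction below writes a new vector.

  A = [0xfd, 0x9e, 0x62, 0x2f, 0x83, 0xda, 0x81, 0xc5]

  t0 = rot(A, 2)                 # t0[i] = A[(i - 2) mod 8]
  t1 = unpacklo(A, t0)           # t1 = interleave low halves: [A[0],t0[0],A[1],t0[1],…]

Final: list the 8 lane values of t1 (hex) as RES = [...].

t0 = [0x81, 0xc5, 0xfd, 0x9e, 0x62, 0x2f, 0x83, 0xda]
t1 = [0xfd, 0x81, 0x9e, 0xc5, 0x62, 0xfd, 0x2f, 0x9e]

RES = [0xfd, 0x81, 0x9e, 0xc5, 0x62, 0xfd, 0x2f, 0x9e]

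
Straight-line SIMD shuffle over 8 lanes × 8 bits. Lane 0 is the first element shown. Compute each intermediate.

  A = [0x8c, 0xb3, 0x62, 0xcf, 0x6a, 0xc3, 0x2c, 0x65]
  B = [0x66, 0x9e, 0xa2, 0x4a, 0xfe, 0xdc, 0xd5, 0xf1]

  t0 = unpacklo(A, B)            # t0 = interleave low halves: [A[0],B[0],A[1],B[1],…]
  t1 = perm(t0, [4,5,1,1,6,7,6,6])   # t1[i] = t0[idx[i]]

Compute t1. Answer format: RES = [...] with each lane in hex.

RES = [ 0x62  0xa2  0x66  0x66  0xcf  0x4a  0xcf  0xcf ]

t0 = [0x8c, 0x66, 0xb3, 0x9e, 0x62, 0xa2, 0xcf, 0x4a]
t1 = [0x62, 0xa2, 0x66, 0x66, 0xcf, 0x4a, 0xcf, 0xcf]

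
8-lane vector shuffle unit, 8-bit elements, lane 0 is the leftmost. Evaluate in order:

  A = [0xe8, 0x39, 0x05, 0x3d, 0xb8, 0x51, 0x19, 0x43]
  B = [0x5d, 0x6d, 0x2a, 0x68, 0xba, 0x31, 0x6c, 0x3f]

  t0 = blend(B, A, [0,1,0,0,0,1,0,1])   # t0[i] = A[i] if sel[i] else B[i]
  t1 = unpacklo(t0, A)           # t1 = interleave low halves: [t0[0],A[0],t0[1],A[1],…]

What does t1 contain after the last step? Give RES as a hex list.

→ t0 |5d|39|2a|68|ba|51|6c|43|
→ t1 |5d|e8|39|39|2a|05|68|3d|

RES = [ 0x5d  0xe8  0x39  0x39  0x2a  0x05  0x68  0x3d ]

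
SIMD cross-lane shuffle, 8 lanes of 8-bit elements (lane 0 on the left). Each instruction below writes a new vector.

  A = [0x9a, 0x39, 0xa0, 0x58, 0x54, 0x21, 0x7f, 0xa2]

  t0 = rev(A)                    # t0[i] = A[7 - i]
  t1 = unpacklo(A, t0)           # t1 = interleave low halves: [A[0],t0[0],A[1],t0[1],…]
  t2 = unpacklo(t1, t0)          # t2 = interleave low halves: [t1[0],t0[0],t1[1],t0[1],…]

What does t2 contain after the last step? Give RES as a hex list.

t0 = [0xa2, 0x7f, 0x21, 0x54, 0x58, 0xa0, 0x39, 0x9a]
t1 = [0x9a, 0xa2, 0x39, 0x7f, 0xa0, 0x21, 0x58, 0x54]
t2 = [0x9a, 0xa2, 0xa2, 0x7f, 0x39, 0x21, 0x7f, 0x54]

RES = [0x9a, 0xa2, 0xa2, 0x7f, 0x39, 0x21, 0x7f, 0x54]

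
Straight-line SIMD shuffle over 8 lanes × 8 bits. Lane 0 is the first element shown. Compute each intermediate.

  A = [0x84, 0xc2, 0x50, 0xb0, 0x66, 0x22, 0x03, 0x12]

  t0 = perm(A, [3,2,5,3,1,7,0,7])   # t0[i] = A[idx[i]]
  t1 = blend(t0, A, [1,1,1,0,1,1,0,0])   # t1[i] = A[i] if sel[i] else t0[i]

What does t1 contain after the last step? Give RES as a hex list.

RES = [0x84, 0xc2, 0x50, 0xb0, 0x66, 0x22, 0x84, 0x12]

→ t0 |b0|50|22|b0|c2|12|84|12|
→ t1 |84|c2|50|b0|66|22|84|12|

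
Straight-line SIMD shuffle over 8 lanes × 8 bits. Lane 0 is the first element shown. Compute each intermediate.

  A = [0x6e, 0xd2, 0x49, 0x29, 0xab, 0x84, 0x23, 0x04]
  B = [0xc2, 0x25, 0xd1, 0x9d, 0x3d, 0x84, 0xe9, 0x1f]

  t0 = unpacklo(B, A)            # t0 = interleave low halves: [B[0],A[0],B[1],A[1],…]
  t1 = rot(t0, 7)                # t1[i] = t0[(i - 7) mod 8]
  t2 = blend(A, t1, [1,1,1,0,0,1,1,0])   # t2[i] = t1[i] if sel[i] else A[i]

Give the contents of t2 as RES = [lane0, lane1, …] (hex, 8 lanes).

RES = [ 0x6e  0x25  0xd2  0x29  0xab  0x9d  0x29  0x04 ]

t0 = [0xc2, 0x6e, 0x25, 0xd2, 0xd1, 0x49, 0x9d, 0x29]
t1 = [0x6e, 0x25, 0xd2, 0xd1, 0x49, 0x9d, 0x29, 0xc2]
t2 = [0x6e, 0x25, 0xd2, 0x29, 0xab, 0x9d, 0x29, 0x04]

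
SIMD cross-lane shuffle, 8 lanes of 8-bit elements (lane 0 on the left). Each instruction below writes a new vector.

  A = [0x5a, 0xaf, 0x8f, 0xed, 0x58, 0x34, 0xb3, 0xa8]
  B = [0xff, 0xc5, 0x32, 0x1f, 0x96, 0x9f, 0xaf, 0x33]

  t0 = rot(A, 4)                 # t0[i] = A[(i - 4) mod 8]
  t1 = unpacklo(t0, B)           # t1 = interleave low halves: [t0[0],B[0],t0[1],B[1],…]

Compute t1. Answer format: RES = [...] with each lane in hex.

→ t0 |58|34|b3|a8|5a|af|8f|ed|
→ t1 |58|ff|34|c5|b3|32|a8|1f|

RES = [ 0x58  0xff  0x34  0xc5  0xb3  0x32  0xa8  0x1f ]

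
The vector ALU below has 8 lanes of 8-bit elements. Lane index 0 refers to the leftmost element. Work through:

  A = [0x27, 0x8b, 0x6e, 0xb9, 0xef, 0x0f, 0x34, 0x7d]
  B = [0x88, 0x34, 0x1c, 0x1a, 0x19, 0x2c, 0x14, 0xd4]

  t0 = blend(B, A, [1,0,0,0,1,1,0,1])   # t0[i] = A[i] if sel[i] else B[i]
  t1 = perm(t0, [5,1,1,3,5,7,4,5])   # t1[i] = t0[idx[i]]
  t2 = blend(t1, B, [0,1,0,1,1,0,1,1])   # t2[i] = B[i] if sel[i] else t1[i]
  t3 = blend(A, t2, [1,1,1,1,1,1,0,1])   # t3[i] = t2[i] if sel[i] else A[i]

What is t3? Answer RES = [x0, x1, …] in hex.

  t0: 27 34 1c 1a ef 0f 14 7d
  t1: 0f 34 34 1a 0f 7d ef 0f
  t2: 0f 34 34 1a 19 7d 14 d4
  t3: 0f 34 34 1a 19 7d 34 d4

RES = [0x0f, 0x34, 0x34, 0x1a, 0x19, 0x7d, 0x34, 0xd4]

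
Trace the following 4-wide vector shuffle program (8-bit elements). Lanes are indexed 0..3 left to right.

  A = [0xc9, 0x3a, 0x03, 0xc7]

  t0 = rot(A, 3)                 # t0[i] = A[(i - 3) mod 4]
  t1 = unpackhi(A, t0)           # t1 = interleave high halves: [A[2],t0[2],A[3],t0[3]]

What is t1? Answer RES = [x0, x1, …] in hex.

RES = [ 0x03  0xc7  0xc7  0xc9 ]

t0 = [0x3a, 0x03, 0xc7, 0xc9]
t1 = [0x03, 0xc7, 0xc7, 0xc9]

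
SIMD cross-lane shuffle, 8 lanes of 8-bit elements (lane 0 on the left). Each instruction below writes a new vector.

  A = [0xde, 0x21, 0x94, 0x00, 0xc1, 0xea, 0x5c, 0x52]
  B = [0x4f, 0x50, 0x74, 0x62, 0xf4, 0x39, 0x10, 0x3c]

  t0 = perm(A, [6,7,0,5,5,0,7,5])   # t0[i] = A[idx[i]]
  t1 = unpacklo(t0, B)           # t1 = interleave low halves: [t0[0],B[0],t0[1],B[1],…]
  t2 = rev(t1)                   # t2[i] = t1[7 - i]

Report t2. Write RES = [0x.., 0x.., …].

→ t0 |5c|52|de|ea|ea|de|52|ea|
→ t1 |5c|4f|52|50|de|74|ea|62|
→ t2 |62|ea|74|de|50|52|4f|5c|

RES = [0x62, 0xea, 0x74, 0xde, 0x50, 0x52, 0x4f, 0x5c]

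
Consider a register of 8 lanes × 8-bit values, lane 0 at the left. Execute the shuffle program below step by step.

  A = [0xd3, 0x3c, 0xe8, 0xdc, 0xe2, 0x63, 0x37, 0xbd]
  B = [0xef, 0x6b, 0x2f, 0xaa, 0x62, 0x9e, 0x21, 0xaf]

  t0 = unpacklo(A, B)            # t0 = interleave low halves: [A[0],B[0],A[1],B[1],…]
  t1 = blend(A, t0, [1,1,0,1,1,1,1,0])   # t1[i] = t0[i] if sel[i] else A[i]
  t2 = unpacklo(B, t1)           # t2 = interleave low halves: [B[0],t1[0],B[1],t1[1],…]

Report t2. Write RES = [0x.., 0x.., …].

RES = [ 0xef  0xd3  0x6b  0xef  0x2f  0xe8  0xaa  0x6b ]

t0 = [0xd3, 0xef, 0x3c, 0x6b, 0xe8, 0x2f, 0xdc, 0xaa]
t1 = [0xd3, 0xef, 0xe8, 0x6b, 0xe8, 0x2f, 0xdc, 0xbd]
t2 = [0xef, 0xd3, 0x6b, 0xef, 0x2f, 0xe8, 0xaa, 0x6b]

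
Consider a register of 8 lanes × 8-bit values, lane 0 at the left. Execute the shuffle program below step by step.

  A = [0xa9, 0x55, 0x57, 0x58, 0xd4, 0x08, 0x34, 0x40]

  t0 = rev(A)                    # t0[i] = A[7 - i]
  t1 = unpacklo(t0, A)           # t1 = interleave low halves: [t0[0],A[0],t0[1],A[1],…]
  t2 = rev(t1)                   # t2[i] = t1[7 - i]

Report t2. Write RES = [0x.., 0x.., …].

RES = [ 0x58  0xd4  0x57  0x08  0x55  0x34  0xa9  0x40 ]

t0 = [0x40, 0x34, 0x08, 0xd4, 0x58, 0x57, 0x55, 0xa9]
t1 = [0x40, 0xa9, 0x34, 0x55, 0x08, 0x57, 0xd4, 0x58]
t2 = [0x58, 0xd4, 0x57, 0x08, 0x55, 0x34, 0xa9, 0x40]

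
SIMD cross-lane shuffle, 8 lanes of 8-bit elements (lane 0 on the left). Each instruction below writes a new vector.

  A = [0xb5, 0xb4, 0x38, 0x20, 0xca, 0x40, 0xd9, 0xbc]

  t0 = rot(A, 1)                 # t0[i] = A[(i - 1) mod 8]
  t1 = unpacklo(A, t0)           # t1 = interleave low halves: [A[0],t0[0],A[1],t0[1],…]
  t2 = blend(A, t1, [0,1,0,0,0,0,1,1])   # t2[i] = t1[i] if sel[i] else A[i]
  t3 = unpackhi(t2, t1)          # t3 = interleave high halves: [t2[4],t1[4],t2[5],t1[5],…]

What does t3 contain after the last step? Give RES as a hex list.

  t0: bc b5 b4 38 20 ca 40 d9
  t1: b5 bc b4 b5 38 b4 20 38
  t2: b5 bc 38 20 ca 40 20 38
  t3: ca 38 40 b4 20 20 38 38

RES = [ 0xca  0x38  0x40  0xb4  0x20  0x20  0x38  0x38 ]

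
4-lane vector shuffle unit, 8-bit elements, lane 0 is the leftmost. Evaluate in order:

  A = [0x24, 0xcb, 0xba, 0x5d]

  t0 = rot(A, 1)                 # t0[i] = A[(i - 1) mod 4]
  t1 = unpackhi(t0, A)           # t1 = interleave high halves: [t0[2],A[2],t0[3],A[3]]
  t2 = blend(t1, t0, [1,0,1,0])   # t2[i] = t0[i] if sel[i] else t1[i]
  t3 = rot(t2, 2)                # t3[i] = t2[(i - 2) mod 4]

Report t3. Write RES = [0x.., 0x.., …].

RES = [0xcb, 0x5d, 0x5d, 0xba]

  t0: 5d 24 cb ba
  t1: cb ba ba 5d
  t2: 5d ba cb 5d
  t3: cb 5d 5d ba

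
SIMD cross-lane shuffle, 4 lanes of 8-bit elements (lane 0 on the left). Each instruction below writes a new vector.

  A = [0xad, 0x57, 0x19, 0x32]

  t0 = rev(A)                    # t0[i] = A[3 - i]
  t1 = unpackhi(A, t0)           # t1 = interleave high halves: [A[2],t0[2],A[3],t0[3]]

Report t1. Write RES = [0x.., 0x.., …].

→ t0 |32|19|57|ad|
→ t1 |19|57|32|ad|

RES = [ 0x19  0x57  0x32  0xad ]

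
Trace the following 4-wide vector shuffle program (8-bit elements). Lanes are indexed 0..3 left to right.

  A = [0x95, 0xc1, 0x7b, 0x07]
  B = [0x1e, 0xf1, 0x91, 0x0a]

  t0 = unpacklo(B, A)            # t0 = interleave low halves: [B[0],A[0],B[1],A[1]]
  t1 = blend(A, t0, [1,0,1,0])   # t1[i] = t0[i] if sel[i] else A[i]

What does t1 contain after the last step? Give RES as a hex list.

t0 = [0x1e, 0x95, 0xf1, 0xc1]
t1 = [0x1e, 0xc1, 0xf1, 0x07]

RES = [0x1e, 0xc1, 0xf1, 0x07]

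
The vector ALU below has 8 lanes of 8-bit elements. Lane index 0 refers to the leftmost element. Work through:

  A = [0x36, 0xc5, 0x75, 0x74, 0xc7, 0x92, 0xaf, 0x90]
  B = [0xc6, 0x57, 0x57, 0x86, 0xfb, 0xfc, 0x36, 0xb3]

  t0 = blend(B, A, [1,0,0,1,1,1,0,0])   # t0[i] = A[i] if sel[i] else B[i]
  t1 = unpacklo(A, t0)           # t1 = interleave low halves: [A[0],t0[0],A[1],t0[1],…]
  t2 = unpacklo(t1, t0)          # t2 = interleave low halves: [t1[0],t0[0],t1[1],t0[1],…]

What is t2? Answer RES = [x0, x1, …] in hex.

RES = [ 0x36  0x36  0x36  0x57  0xc5  0x57  0x57  0x74 ]

t0 = [0x36, 0x57, 0x57, 0x74, 0xc7, 0x92, 0x36, 0xb3]
t1 = [0x36, 0x36, 0xc5, 0x57, 0x75, 0x57, 0x74, 0x74]
t2 = [0x36, 0x36, 0x36, 0x57, 0xc5, 0x57, 0x57, 0x74]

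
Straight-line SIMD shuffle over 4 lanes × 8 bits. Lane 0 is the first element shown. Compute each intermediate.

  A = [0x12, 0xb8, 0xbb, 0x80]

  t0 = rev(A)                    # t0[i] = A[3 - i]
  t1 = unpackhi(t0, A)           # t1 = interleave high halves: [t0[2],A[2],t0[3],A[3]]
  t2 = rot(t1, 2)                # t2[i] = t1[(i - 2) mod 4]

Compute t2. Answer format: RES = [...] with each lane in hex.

RES = [ 0x12  0x80  0xb8  0xbb ]

  t0: 80 bb b8 12
  t1: b8 bb 12 80
  t2: 12 80 b8 bb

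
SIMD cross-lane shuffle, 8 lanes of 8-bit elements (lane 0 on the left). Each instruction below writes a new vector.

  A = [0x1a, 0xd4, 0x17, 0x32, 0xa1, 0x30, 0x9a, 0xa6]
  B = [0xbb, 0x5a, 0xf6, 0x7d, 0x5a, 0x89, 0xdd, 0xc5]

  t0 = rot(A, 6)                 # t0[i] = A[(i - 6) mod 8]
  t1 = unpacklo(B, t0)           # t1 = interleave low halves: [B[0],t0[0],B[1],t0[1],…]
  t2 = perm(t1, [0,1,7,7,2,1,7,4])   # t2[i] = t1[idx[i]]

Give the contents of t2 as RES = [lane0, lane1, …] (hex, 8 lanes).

RES = [0xbb, 0x17, 0x30, 0x30, 0x5a, 0x17, 0x30, 0xf6]

→ t0 |17|32|a1|30|9a|a6|1a|d4|
→ t1 |bb|17|5a|32|f6|a1|7d|30|
→ t2 |bb|17|30|30|5a|17|30|f6|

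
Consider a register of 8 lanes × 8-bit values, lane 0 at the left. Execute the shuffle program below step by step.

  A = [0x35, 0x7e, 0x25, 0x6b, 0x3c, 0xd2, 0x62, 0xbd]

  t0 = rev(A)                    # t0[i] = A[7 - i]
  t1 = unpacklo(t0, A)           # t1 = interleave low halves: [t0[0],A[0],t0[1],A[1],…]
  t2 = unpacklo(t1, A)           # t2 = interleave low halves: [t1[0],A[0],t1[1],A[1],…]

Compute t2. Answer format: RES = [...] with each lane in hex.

RES = [0xbd, 0x35, 0x35, 0x7e, 0x62, 0x25, 0x7e, 0x6b]

→ t0 |bd|62|d2|3c|6b|25|7e|35|
→ t1 |bd|35|62|7e|d2|25|3c|6b|
→ t2 |bd|35|35|7e|62|25|7e|6b|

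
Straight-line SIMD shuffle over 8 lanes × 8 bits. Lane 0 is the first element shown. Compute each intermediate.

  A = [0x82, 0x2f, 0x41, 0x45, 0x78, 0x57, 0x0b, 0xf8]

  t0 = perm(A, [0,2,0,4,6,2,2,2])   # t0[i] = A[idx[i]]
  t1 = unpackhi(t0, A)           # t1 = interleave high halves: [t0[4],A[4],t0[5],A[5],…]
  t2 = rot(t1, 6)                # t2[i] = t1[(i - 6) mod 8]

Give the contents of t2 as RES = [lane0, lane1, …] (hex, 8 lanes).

  t0: 82 41 82 78 0b 41 41 41
  t1: 0b 78 41 57 41 0b 41 f8
  t2: 41 57 41 0b 41 f8 0b 78

RES = [ 0x41  0x57  0x41  0x0b  0x41  0xf8  0x0b  0x78 ]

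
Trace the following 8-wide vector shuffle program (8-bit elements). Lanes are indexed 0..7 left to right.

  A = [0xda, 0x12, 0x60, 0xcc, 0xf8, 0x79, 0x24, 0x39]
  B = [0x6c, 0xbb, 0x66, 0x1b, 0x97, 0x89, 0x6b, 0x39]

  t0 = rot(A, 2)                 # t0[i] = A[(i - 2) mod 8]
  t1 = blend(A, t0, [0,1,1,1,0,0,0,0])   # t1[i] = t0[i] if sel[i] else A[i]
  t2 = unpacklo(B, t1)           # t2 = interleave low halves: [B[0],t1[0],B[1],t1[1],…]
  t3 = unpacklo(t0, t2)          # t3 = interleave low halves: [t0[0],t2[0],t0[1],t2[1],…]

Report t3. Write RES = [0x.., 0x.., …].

  t0: 24 39 da 12 60 cc f8 79
  t1: da 39 da 12 f8 79 24 39
  t2: 6c da bb 39 66 da 1b 12
  t3: 24 6c 39 da da bb 12 39

RES = [ 0x24  0x6c  0x39  0xda  0xda  0xbb  0x12  0x39 ]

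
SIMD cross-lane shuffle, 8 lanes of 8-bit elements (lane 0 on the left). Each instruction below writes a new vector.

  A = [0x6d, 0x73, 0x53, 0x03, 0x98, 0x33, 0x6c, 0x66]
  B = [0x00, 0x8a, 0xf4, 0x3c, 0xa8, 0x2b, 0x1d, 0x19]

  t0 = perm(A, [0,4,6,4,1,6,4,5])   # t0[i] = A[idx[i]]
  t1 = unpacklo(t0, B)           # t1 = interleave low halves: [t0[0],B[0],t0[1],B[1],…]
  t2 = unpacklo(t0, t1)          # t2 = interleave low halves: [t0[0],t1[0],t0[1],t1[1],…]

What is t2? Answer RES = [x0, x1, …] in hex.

RES = [0x6d, 0x6d, 0x98, 0x00, 0x6c, 0x98, 0x98, 0x8a]

t0 = [0x6d, 0x98, 0x6c, 0x98, 0x73, 0x6c, 0x98, 0x33]
t1 = [0x6d, 0x00, 0x98, 0x8a, 0x6c, 0xf4, 0x98, 0x3c]
t2 = [0x6d, 0x6d, 0x98, 0x00, 0x6c, 0x98, 0x98, 0x8a]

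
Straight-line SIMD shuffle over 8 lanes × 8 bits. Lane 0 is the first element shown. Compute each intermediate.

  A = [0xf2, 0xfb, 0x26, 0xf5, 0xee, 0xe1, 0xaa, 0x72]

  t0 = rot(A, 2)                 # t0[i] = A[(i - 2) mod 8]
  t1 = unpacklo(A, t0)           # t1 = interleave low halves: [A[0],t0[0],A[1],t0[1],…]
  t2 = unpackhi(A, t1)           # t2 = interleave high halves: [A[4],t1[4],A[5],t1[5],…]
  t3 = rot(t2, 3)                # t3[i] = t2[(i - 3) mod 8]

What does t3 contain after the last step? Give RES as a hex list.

  t0: aa 72 f2 fb 26 f5 ee e1
  t1: f2 aa fb 72 26 f2 f5 fb
  t2: ee 26 e1 f2 aa f5 72 fb
  t3: f5 72 fb ee 26 e1 f2 aa

RES = [0xf5, 0x72, 0xfb, 0xee, 0x26, 0xe1, 0xf2, 0xaa]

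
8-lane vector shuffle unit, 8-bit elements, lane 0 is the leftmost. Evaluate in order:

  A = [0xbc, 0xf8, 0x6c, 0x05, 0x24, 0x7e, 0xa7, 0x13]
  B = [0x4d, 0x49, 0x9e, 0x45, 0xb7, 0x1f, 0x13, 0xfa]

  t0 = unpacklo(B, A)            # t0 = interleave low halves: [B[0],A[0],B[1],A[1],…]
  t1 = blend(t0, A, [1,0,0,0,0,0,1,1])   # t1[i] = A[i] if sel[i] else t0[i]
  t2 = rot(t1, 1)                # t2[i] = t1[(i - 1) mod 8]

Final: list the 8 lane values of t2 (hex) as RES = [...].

t0 = [0x4d, 0xbc, 0x49, 0xf8, 0x9e, 0x6c, 0x45, 0x05]
t1 = [0xbc, 0xbc, 0x49, 0xf8, 0x9e, 0x6c, 0xa7, 0x13]
t2 = [0x13, 0xbc, 0xbc, 0x49, 0xf8, 0x9e, 0x6c, 0xa7]

RES = [ 0x13  0xbc  0xbc  0x49  0xf8  0x9e  0x6c  0xa7 ]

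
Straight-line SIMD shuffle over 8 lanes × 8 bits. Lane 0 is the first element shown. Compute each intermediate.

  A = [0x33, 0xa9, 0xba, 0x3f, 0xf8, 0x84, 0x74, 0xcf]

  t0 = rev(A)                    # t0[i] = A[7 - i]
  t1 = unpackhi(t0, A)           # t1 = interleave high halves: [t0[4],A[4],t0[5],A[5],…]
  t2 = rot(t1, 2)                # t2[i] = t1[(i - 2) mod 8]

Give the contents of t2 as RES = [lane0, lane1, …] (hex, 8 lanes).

RES = [ 0x33  0xcf  0x3f  0xf8  0xba  0x84  0xa9  0x74 ]

t0 = [0xcf, 0x74, 0x84, 0xf8, 0x3f, 0xba, 0xa9, 0x33]
t1 = [0x3f, 0xf8, 0xba, 0x84, 0xa9, 0x74, 0x33, 0xcf]
t2 = [0x33, 0xcf, 0x3f, 0xf8, 0xba, 0x84, 0xa9, 0x74]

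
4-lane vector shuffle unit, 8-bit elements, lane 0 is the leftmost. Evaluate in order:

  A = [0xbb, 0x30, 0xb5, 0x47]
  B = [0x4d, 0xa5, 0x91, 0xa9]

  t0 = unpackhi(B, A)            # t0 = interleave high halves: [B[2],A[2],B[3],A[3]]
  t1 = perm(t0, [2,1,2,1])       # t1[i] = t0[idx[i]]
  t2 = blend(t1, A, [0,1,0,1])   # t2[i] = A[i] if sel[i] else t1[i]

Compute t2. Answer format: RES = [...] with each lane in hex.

RES = [0xa9, 0x30, 0xa9, 0x47]

t0 = [0x91, 0xb5, 0xa9, 0x47]
t1 = [0xa9, 0xb5, 0xa9, 0xb5]
t2 = [0xa9, 0x30, 0xa9, 0x47]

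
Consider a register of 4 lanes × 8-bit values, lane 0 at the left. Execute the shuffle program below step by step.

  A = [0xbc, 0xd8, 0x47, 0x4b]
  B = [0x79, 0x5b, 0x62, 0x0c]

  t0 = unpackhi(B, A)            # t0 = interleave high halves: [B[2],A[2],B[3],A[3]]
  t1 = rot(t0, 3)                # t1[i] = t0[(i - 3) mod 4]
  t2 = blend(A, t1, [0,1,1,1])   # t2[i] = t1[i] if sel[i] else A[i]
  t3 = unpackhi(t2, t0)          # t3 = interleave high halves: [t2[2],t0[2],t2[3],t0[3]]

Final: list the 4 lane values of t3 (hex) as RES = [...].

t0 = [0x62, 0x47, 0x0c, 0x4b]
t1 = [0x47, 0x0c, 0x4b, 0x62]
t2 = [0xbc, 0x0c, 0x4b, 0x62]
t3 = [0x4b, 0x0c, 0x62, 0x4b]

RES = [ 0x4b  0x0c  0x62  0x4b ]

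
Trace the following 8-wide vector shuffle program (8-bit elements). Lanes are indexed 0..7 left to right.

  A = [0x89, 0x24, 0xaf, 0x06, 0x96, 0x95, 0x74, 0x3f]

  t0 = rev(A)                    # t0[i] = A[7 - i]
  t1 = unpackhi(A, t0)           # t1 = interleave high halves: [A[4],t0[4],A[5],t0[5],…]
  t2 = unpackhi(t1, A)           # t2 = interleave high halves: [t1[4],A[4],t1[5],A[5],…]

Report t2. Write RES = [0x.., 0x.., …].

t0 = [0x3f, 0x74, 0x95, 0x96, 0x06, 0xaf, 0x24, 0x89]
t1 = [0x96, 0x06, 0x95, 0xaf, 0x74, 0x24, 0x3f, 0x89]
t2 = [0x74, 0x96, 0x24, 0x95, 0x3f, 0x74, 0x89, 0x3f]

RES = [ 0x74  0x96  0x24  0x95  0x3f  0x74  0x89  0x3f ]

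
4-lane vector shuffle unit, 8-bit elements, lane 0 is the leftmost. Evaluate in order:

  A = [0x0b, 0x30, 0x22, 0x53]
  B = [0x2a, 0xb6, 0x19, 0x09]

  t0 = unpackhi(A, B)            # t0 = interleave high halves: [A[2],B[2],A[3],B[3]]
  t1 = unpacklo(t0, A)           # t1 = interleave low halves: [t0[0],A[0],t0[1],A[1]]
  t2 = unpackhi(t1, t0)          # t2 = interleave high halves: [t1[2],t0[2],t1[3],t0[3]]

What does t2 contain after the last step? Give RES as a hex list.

RES = [0x19, 0x53, 0x30, 0x09]

  t0: 22 19 53 09
  t1: 22 0b 19 30
  t2: 19 53 30 09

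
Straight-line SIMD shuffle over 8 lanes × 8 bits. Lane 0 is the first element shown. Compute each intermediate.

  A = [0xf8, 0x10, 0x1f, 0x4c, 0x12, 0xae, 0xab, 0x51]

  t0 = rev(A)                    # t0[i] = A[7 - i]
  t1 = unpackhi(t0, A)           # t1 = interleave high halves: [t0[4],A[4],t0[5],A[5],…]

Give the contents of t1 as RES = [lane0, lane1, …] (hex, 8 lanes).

RES = [ 0x4c  0x12  0x1f  0xae  0x10  0xab  0xf8  0x51 ]

t0 = [0x51, 0xab, 0xae, 0x12, 0x4c, 0x1f, 0x10, 0xf8]
t1 = [0x4c, 0x12, 0x1f, 0xae, 0x10, 0xab, 0xf8, 0x51]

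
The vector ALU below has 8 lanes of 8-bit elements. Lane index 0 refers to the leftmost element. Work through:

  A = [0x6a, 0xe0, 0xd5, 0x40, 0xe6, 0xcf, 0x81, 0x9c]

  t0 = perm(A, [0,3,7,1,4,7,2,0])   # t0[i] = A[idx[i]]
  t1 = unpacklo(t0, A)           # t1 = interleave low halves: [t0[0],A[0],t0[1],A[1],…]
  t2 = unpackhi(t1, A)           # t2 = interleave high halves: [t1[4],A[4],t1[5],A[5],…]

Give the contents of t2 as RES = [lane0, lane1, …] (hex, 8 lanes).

RES = [ 0x9c  0xe6  0xd5  0xcf  0xe0  0x81  0x40  0x9c ]

→ t0 |6a|40|9c|e0|e6|9c|d5|6a|
→ t1 |6a|6a|40|e0|9c|d5|e0|40|
→ t2 |9c|e6|d5|cf|e0|81|40|9c|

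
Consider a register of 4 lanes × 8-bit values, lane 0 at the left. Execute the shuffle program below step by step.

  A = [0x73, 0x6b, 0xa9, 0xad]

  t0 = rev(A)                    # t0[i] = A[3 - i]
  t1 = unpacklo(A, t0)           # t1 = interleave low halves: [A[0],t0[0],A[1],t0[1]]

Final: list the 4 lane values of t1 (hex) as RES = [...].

RES = [ 0x73  0xad  0x6b  0xa9 ]

t0 = [0xad, 0xa9, 0x6b, 0x73]
t1 = [0x73, 0xad, 0x6b, 0xa9]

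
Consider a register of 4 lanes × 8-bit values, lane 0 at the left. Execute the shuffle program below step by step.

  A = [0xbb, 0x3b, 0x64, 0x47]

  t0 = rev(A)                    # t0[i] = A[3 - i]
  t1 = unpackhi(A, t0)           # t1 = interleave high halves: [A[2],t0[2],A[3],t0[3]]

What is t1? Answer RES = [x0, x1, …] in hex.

→ t0 |47|64|3b|bb|
→ t1 |64|3b|47|bb|

RES = [ 0x64  0x3b  0x47  0xbb ]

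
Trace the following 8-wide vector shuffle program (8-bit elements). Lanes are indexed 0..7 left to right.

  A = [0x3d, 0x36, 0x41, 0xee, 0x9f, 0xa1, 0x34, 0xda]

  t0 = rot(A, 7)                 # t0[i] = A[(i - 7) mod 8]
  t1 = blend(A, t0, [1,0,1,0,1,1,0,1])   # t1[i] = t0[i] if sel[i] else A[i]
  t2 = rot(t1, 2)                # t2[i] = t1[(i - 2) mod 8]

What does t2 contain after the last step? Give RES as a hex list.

t0 = [0x36, 0x41, 0xee, 0x9f, 0xa1, 0x34, 0xda, 0x3d]
t1 = [0x36, 0x36, 0xee, 0xee, 0xa1, 0x34, 0x34, 0x3d]
t2 = [0x34, 0x3d, 0x36, 0x36, 0xee, 0xee, 0xa1, 0x34]

RES = [ 0x34  0x3d  0x36  0x36  0xee  0xee  0xa1  0x34 ]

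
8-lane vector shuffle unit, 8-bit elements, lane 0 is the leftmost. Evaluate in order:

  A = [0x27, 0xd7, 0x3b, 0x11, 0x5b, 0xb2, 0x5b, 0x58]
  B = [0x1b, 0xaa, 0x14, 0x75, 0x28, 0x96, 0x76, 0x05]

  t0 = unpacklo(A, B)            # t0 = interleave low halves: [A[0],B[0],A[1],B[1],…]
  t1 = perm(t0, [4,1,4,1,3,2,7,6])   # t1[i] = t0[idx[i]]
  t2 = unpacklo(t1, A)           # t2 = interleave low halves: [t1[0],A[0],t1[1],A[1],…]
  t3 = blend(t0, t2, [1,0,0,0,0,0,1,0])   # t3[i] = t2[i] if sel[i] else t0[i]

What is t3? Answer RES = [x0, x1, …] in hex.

t0 = [0x27, 0x1b, 0xd7, 0xaa, 0x3b, 0x14, 0x11, 0x75]
t1 = [0x3b, 0x1b, 0x3b, 0x1b, 0xaa, 0xd7, 0x75, 0x11]
t2 = [0x3b, 0x27, 0x1b, 0xd7, 0x3b, 0x3b, 0x1b, 0x11]
t3 = [0x3b, 0x1b, 0xd7, 0xaa, 0x3b, 0x14, 0x1b, 0x75]

RES = [ 0x3b  0x1b  0xd7  0xaa  0x3b  0x14  0x1b  0x75 ]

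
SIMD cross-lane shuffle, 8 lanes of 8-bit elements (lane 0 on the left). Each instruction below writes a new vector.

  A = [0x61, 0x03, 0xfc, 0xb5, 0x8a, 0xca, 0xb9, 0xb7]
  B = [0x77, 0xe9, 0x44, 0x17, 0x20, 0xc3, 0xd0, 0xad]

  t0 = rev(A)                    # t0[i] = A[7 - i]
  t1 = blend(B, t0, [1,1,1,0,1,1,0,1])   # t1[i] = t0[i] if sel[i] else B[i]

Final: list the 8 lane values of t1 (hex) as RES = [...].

  t0: b7 b9 ca 8a b5 fc 03 61
  t1: b7 b9 ca 17 b5 fc d0 61

RES = [0xb7, 0xb9, 0xca, 0x17, 0xb5, 0xfc, 0xd0, 0x61]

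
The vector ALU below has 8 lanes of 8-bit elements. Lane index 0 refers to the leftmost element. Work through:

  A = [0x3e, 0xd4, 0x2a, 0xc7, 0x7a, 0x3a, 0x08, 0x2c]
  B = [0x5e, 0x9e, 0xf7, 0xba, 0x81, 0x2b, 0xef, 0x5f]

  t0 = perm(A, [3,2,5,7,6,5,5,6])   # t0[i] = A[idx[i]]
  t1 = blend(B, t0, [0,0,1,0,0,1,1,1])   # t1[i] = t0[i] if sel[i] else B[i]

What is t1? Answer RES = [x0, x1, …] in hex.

→ t0 |c7|2a|3a|2c|08|3a|3a|08|
→ t1 |5e|9e|3a|ba|81|3a|3a|08|

RES = [0x5e, 0x9e, 0x3a, 0xba, 0x81, 0x3a, 0x3a, 0x08]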